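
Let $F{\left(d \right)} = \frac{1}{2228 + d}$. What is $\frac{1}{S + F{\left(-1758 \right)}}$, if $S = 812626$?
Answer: $\frac{470}{381934221} \approx 1.2306 \cdot 10^{-6}$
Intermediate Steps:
$\frac{1}{S + F{\left(-1758 \right)}} = \frac{1}{812626 + \frac{1}{2228 - 1758}} = \frac{1}{812626 + \frac{1}{470}} = \frac{1}{\frac{381934221}{470}} = \frac{470}{381934221}$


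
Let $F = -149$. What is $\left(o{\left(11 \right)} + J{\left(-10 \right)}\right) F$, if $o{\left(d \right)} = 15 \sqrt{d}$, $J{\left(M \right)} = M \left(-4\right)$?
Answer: $-5960 - 2235 \sqrt{11} \approx -13373.0$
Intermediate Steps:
$J{\left(M \right)} = - 4 M$
$\left(o{\left(11 \right)} + J{\left(-10 \right)}\right) F = \left(15 \sqrt{11} - -40\right) \left(-149\right) = \left(15 \sqrt{11} + 40\right) \left(-149\right) = \left(40 + 15 \sqrt{11}\right) \left(-149\right) = -5960 - 2235 \sqrt{11}$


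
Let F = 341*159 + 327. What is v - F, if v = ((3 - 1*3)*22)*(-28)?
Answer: -54546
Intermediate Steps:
v = 0 (v = ((3 - 3)*22)*(-28) = (0*22)*(-28) = 0*(-28) = 0)
F = 54546 (F = 54219 + 327 = 54546)
v - F = 0 - 1*54546 = 0 - 54546 = -54546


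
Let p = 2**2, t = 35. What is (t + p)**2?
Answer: 1521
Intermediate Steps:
p = 4
(t + p)**2 = (35 + 4)**2 = 39**2 = 1521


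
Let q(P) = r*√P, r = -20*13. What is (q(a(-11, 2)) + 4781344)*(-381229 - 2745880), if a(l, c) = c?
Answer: -14951783854496 + 813048340*√2 ≈ -1.4951e+13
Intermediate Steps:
r = -260
q(P) = -260*√P
(q(a(-11, 2)) + 4781344)*(-381229 - 2745880) = (-260*√2 + 4781344)*(-381229 - 2745880) = (4781344 - 260*√2)*(-3127109) = -14951783854496 + 813048340*√2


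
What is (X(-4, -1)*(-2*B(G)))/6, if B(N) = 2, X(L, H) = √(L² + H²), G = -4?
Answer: -2*√17/3 ≈ -2.7487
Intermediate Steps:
X(L, H) = √(H² + L²)
(X(-4, -1)*(-2*B(G)))/6 = (√((-1)² + (-4)²)*(-2*2))/6 = (√(1 + 16)*(-4))*(⅙) = (√17*(-4))*(⅙) = -4*√17*(⅙) = -2*√17/3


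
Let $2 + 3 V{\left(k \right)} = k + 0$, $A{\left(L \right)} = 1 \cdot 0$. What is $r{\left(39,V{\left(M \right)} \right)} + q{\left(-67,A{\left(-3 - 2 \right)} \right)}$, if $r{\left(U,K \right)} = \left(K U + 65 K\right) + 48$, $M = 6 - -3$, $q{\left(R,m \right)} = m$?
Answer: $\frac{872}{3} \approx 290.67$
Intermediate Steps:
$A{\left(L \right)} = 0$
$M = 9$ ($M = 6 + 3 = 9$)
$V{\left(k \right)} = - \frac{2}{3} + \frac{k}{3}$ ($V{\left(k \right)} = - \frac{2}{3} + \frac{k + 0}{3} = - \frac{2}{3} + \frac{k}{3}$)
$r{\left(U,K \right)} = 48 + 65 K + K U$ ($r{\left(U,K \right)} = \left(65 K + K U\right) + 48 = 48 + 65 K + K U$)
$r{\left(39,V{\left(M \right)} \right)} + q{\left(-67,A{\left(-3 - 2 \right)} \right)} = \left(48 + 65 \left(- \frac{2}{3} + \frac{1}{3} \cdot 9\right) + \left(- \frac{2}{3} + \frac{1}{3} \cdot 9\right) 39\right) + 0 = \left(48 + 65 \left(- \frac{2}{3} + 3\right) + \left(- \frac{2}{3} + 3\right) 39\right) + 0 = \left(48 + 65 \cdot \frac{7}{3} + \frac{7}{3} \cdot 39\right) + 0 = \left(48 + \frac{455}{3} + 91\right) + 0 = \frac{872}{3} + 0 = \frac{872}{3}$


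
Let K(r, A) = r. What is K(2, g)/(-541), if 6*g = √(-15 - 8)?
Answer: -2/541 ≈ -0.0036969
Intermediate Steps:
g = I*√23/6 (g = √(-15 - 8)/6 = √(-23)/6 = (I*√23)/6 = I*√23/6 ≈ 0.7993*I)
K(2, g)/(-541) = 2/(-541) = 2*(-1/541) = -2/541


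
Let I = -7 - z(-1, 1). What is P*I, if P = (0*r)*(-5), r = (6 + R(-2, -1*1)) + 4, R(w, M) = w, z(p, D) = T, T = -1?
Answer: 0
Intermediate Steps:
z(p, D) = -1
r = 8 (r = (6 - 2) + 4 = 4 + 4 = 8)
P = 0 (P = (0*8)*(-5) = 0*(-5) = 0)
I = -6 (I = -7 - 1*(-1) = -7 + 1 = -6)
P*I = 0*(-6) = 0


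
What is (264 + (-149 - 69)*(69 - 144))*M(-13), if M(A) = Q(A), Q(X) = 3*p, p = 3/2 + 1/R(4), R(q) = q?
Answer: 174447/2 ≈ 87224.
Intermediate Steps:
p = 7/4 (p = 3/2 + 1/4 = 7/4 ≈ 1.7500)
Q(X) = 21/4 (Q(X) = 3*(7/4) = 21/4)
M(A) = 21/4
(264 + (-149 - 69)*(69 - 144))*M(-13) = (264 + (-149 - 69)*(69 - 144))*(21/4) = (264 - 218*(-75))*(21/4) = (264 + 16350)*(21/4) = 16614*(21/4) = 174447/2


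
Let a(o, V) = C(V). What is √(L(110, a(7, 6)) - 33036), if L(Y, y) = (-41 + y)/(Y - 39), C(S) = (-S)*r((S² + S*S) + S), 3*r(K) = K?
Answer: I*√166548463/71 ≈ 181.77*I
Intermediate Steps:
r(K) = K/3
C(S) = -S*(S/3 + 2*S²/3) (C(S) = (-S)*(((S² + S*S) + S)/3) = (-S)*(((S² + S²) + S)/3) = (-S)*((2*S² + S)/3) = (-S)*((S + 2*S²)/3) = (-S)*(S/3 + 2*S²/3) = -S*(S/3 + 2*S²/3))
a(o, V) = V²*(-1 - 2*V)/3
L(Y, y) = (-41 + y)/(-39 + Y)
√(L(110, a(7, 6)) - 33036) = √((-41 + (⅓)*6²*(-1 - 2*6))/(-39 + 110) - 33036) = √((-41 + (⅓)*36*(-1 - 12))/71 - 33036) = √((-41 + (⅓)*36*(-13))/71 - 33036) = √((-41 - 156)/71 - 33036) = √((1/71)*(-197) - 33036) = √(-197/71 - 33036) = √(-2345753/71) = I*√166548463/71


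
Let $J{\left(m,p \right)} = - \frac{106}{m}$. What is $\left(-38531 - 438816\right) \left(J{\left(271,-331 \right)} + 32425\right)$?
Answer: $- \frac{4194481025943}{271} \approx -1.5478 \cdot 10^{10}$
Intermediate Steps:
$\left(-38531 - 438816\right) \left(J{\left(271,-331 \right)} + 32425\right) = \left(-38531 - 438816\right) \left(- \frac{106}{271} + 32425\right) = - 477347 \left(\left(-106\right) \frac{1}{271} + 32425\right) = - 477347 \left(- \frac{106}{271} + 32425\right) = \left(-477347\right) \frac{8787069}{271} = - \frac{4194481025943}{271}$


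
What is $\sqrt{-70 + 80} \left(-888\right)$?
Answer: $- 888 \sqrt{10} \approx -2808.1$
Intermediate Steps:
$\sqrt{-70 + 80} \left(-888\right) = \sqrt{10} \left(-888\right) = - 888 \sqrt{10}$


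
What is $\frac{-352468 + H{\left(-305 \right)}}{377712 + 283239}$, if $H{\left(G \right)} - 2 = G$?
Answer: $- \frac{352771}{660951} \approx -0.53373$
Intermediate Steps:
$H{\left(G \right)} = 2 + G$
$\frac{-352468 + H{\left(-305 \right)}}{377712 + 283239} = \frac{-352468 + \left(2 - 305\right)}{377712 + 283239} = \frac{-352468 - 303}{660951} = \left(-352771\right) \frac{1}{660951} = - \frac{352771}{660951}$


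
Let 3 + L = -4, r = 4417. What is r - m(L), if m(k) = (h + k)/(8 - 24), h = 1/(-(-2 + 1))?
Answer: 35333/8 ≈ 4416.6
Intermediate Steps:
L = -7 (L = -3 - 4 = -7)
h = 1 (h = 1/(-1*(-1)) = 1/1 = 1)
m(k) = -1/16 - k/16 (m(k) = (1 + k)/(8 - 24) = (1 + k)/(-16) = (1 + k)*(-1/16) = -1/16 - k/16)
r - m(L) = 4417 - (-1/16 - 1/16*(-7)) = 4417 - (-1/16 + 7/16) = 4417 - 1*3/8 = 4417 - 3/8 = 35333/8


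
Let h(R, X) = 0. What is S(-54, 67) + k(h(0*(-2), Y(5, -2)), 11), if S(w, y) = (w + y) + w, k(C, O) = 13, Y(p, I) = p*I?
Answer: -28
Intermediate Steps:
Y(p, I) = I*p
S(w, y) = y + 2*w
S(-54, 67) + k(h(0*(-2), Y(5, -2)), 11) = (67 + 2*(-54)) + 13 = (67 - 108) + 13 = -41 + 13 = -28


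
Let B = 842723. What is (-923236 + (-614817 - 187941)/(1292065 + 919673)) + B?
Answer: -29679077392/368623 ≈ -80513.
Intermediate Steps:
(-923236 + (-614817 - 187941)/(1292065 + 919673)) + B = (-923236 + (-614817 - 187941)/(1292065 + 919673)) + 842723 = (-923236 - 802758/2211738) + 842723 = (-923236 - 802758*1/2211738) + 842723 = (-923236 - 133793/368623) + 842723 = -340326157821/368623 + 842723 = -29679077392/368623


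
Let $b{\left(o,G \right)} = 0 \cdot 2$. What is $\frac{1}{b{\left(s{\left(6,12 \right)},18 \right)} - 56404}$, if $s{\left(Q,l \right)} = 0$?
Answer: $- \frac{1}{56404} \approx -1.7729 \cdot 10^{-5}$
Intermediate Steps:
$b{\left(o,G \right)} = 0$
$\frac{1}{b{\left(s{\left(6,12 \right)},18 \right)} - 56404} = \frac{1}{0 - 56404} = \frac{1}{-56404} = - \frac{1}{56404}$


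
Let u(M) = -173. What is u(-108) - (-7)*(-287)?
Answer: -2182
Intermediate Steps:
u(-108) - (-7)*(-287) = -173 - (-7)*(-287) = -173 - 1*2009 = -173 - 2009 = -2182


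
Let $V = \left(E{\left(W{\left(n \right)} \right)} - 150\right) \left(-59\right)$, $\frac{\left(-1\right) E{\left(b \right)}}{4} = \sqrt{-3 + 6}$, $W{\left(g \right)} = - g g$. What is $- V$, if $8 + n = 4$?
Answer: $-8850 - 236 \sqrt{3} \approx -9258.8$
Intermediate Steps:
$n = -4$ ($n = -8 + 4 = -4$)
$W{\left(g \right)} = - g^{2}$
$E{\left(b \right)} = - 4 \sqrt{3}$ ($E{\left(b \right)} = - 4 \sqrt{-3 + 6} = - 4 \sqrt{3}$)
$V = 8850 + 236 \sqrt{3}$ ($V = \left(- 4 \sqrt{3} - 150\right) \left(-59\right) = \left(-150 - 4 \sqrt{3}\right) \left(-59\right) = 8850 + 236 \sqrt{3} \approx 9258.8$)
$- V = - (8850 + 236 \sqrt{3}) = -8850 - 236 \sqrt{3}$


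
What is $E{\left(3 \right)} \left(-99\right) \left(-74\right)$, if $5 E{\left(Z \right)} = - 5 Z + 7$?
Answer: $- \frac{58608}{5} \approx -11722.0$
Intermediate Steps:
$E{\left(Z \right)} = \frac{7}{5} - Z$ ($E{\left(Z \right)} = \frac{- 5 Z + 7}{5} = \frac{7 - 5 Z}{5} = \frac{7}{5} - Z$)
$E{\left(3 \right)} \left(-99\right) \left(-74\right) = \left(\frac{7}{5} - 3\right) \left(-99\right) \left(-74\right) = \left(- \frac{8}{5}\right) \left(-99\right) \left(-74\right) = \frac{792}{5} \left(-74\right) = - \frac{58608}{5}$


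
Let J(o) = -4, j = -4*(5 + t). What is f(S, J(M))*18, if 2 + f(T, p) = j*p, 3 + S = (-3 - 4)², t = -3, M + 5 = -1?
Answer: 540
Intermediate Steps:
M = -6 (M = -5 - 1 = -6)
S = 46 (S = -3 + (-3 - 4)² = -3 + (-7)² = -3 + 49 = 46)
j = -8 (j = -4*(5 - 3) = -4*2 = -8)
f(T, p) = -2 - 8*p
f(S, J(M))*18 = (-2 - 8*(-4))*18 = (-2 + 32)*18 = 30*18 = 540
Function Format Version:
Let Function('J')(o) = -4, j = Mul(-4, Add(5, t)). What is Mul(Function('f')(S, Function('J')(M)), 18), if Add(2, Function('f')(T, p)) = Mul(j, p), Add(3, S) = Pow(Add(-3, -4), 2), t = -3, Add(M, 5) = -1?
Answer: 540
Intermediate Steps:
M = -6 (M = Add(-5, -1) = -6)
S = 46 (S = Add(-3, Pow(Add(-3, -4), 2)) = Add(-3, Pow(-7, 2)) = Add(-3, 49) = 46)
j = -8 (j = Mul(-4, Add(5, -3)) = Mul(-4, 2) = -8)
Function('f')(T, p) = Add(-2, Mul(-8, p))
Mul(Function('f')(S, Function('J')(M)), 18) = Mul(Add(-2, Mul(-8, -4)), 18) = Mul(Add(-2, 32), 18) = Mul(30, 18) = 540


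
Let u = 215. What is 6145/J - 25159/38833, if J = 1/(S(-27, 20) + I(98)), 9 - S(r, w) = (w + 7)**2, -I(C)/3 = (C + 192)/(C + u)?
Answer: -53984997905317/12154729 ≈ -4.4415e+6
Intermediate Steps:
I(C) = -3*(192 + C)/(215 + C) (I(C) = -3*(C + 192)/(C + 215) = -3*(192 + C)/(215 + C))
S(r, w) = 9 - (7 + w)**2 (S(r, w) = 9 - (w + 7)**2 = 9 - (7 + w)**2)
J = -313/226230 (J = 1/((9 - (7 + 20)**2) + 3*(-192 - 1*98)/(215 + 98)) = 1/((9 - 1*27**2) + 3*(-192 - 98)/313) = 1/((9 - 1*729) + 3*(1/313)*(-290)) = 1/((9 - 729) - 870/313) = 1/(-720 - 870/313) = 1/(-226230/313) = -313/226230 ≈ -0.0013835)
6145/J - 25159/38833 = 6145/(-313/226230) - 25159/38833 = 6145*(-226230/313) - 25159*1/38833 = -1390183350/313 - 25159/38833 = -53984997905317/12154729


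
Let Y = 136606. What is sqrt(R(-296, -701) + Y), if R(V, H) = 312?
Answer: sqrt(136918) ≈ 370.02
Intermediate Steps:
sqrt(R(-296, -701) + Y) = sqrt(312 + 136606) = sqrt(136918)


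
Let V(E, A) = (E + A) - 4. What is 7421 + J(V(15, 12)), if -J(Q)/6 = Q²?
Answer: 4247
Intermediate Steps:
V(E, A) = -4 + A + E (V(E, A) = (A + E) - 4 = -4 + A + E)
J(Q) = -6*Q²
7421 + J(V(15, 12)) = 7421 - 6*(-4 + 12 + 15)² = 7421 - 6*23² = 7421 - 6*529 = 7421 - 3174 = 4247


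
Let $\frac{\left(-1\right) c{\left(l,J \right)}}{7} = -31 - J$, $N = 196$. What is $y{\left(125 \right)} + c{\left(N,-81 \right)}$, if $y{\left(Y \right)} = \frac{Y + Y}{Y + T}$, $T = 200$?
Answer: $- \frac{4540}{13} \approx -349.23$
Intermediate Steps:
$y{\left(Y \right)} = \frac{2 Y}{200 + Y}$ ($y{\left(Y \right)} = \frac{Y + Y}{Y + 200} = \frac{2 Y}{200 + Y}$)
$c{\left(l,J \right)} = 217 + 7 J$ ($c{\left(l,J \right)} = - 7 \left(-31 - J\right) = 217 + 7 J$)
$y{\left(125 \right)} + c{\left(N,-81 \right)} = 2 \cdot 125 \frac{1}{200 + 125} + \left(217 + 7 \left(-81\right)\right) = 2 \cdot 125 \cdot \frac{1}{325} + \left(217 - 567\right) = 2 \cdot 125 \cdot \frac{1}{325} - 350 = \frac{10}{13} - 350 = - \frac{4540}{13}$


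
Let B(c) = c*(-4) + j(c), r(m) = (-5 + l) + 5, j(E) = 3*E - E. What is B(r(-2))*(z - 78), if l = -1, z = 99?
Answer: 42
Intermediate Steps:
j(E) = 2*E
r(m) = -1 (r(m) = (-5 - 1) + 5 = -6 + 5 = -1)
B(c) = -2*c (B(c) = c*(-4) + 2*c = -4*c + 2*c = -2*c)
B(r(-2))*(z - 78) = (-2*(-1))*(99 - 78) = 2*21 = 42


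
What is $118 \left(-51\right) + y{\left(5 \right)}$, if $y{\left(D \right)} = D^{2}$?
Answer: $-5993$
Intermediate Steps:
$118 \left(-51\right) + y{\left(5 \right)} = 118 \left(-51\right) + 5^{2} = -6018 + 25 = -5993$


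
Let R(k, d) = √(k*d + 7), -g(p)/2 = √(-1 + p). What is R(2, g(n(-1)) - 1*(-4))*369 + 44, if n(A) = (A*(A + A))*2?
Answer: 44 + 369*√(15 - 4*√3) ≈ 1092.4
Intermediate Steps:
n(A) = 4*A² (n(A) = (A*(2*A))*2 = (2*A²)*2 = 4*A²)
g(p) = -2*√(-1 + p)
R(k, d) = √(7 + d*k) (R(k, d) = √(d*k + 7) = √(7 + d*k))
R(2, g(n(-1)) - 1*(-4))*369 + 44 = √(7 + (-2*√(-1 + 4*(-1)²) - 1*(-4))*2)*369 + 44 = √(7 + (-2*√(-1 + 4*1) + 4)*2)*369 + 44 = √(7 + (-2*√(-1 + 4) + 4)*2)*369 + 44 = √(7 + (-2*√3 + 4)*2)*369 + 44 = √(7 + (4 - 2*√3)*2)*369 + 44 = √(7 + (8 - 4*√3))*369 + 44 = √(15 - 4*√3)*369 + 44 = 369*√(15 - 4*√3) + 44 = 44 + 369*√(15 - 4*√3)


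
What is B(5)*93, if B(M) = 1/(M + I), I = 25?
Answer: 31/10 ≈ 3.1000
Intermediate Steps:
B(M) = 1/(25 + M) (B(M) = 1/(M + 25) = 1/(25 + M))
B(5)*93 = 93/(25 + 5) = 93/30 = (1/30)*93 = 31/10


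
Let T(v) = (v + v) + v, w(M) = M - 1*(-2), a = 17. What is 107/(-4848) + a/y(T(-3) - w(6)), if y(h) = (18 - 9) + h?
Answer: -10409/4848 ≈ -2.1471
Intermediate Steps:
w(M) = 2 + M (w(M) = M + 2 = 2 + M)
T(v) = 3*v (T(v) = 2*v + v = 3*v)
y(h) = 9 + h
107/(-4848) + a/y(T(-3) - w(6)) = 107/(-4848) + 17/(9 + (3*(-3) - (2 + 6))) = 107*(-1/4848) + 17/(9 + (-9 - 1*8)) = -107/4848 + 17/(9 + (-9 - 8)) = -107/4848 + 17/(9 - 17) = -107/4848 + 17/(-8) = -107/4848 + 17*(-⅛) = -107/4848 - 17/8 = -10409/4848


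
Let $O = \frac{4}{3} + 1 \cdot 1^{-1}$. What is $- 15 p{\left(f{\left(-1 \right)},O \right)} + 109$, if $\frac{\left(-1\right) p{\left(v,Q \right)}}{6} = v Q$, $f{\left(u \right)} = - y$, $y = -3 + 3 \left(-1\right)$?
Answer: $1369$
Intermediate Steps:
$y = -6$ ($y = -3 - 3 = -6$)
$f{\left(u \right)} = 6$ ($f{\left(u \right)} = \left(-1\right) \left(-6\right) = 6$)
$O = \frac{7}{3}$ ($O = 4 \cdot \frac{1}{3} + 1 \cdot 1 = \frac{4}{3} + 1 = \frac{7}{3} \approx 2.3333$)
$p{\left(v,Q \right)} = - 6 Q v$ ($p{\left(v,Q \right)} = - 6 v Q = - 6 Q v$)
$- 15 p{\left(f{\left(-1 \right)},O \right)} + 109 = - 15 \left(\left(-6\right) \frac{7}{3} \cdot 6\right) + 109 = \left(-15\right) \left(-84\right) + 109 = 1260 + 109 = 1369$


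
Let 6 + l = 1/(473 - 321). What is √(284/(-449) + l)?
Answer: I*√7715555834/34124 ≈ 2.5741*I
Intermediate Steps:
l = -911/152 (l = -6 + 1/(473 - 321) = -6 + 1/152 = -911/152 ≈ -5.9934)
√(284/(-449) + l) = √(284/(-449) - 911/152) = √(284*(-1/449) - 911/152) = √(-284/449 - 911/152) = √(-452207/68248) = I*√7715555834/34124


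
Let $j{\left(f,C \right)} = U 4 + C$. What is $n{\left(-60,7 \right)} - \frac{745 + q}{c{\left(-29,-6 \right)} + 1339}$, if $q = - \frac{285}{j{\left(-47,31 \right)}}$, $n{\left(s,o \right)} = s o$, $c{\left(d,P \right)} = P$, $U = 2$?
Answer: $- \frac{7287770}{17329} \approx -420.55$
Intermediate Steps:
$n{\left(s,o \right)} = o s$
$j{\left(f,C \right)} = 8 + C$ ($j{\left(f,C \right)} = 2 \cdot 4 + C = 8 + C$)
$q = - \frac{95}{13}$ ($q = - \frac{285}{8 + 31} = - \frac{285}{39} = \left(-285\right) \frac{1}{39} = - \frac{95}{13} \approx -7.3077$)
$n{\left(-60,7 \right)} - \frac{745 + q}{c{\left(-29,-6 \right)} + 1339} = 7 \left(-60\right) - \frac{745 - \frac{95}{13}}{-6 + 1339} = -420 - \frac{9590}{13 \cdot 1333} = -420 - \frac{9590}{13} \cdot \frac{1}{1333} = -420 - \frac{9590}{17329} = - \frac{7287770}{17329}$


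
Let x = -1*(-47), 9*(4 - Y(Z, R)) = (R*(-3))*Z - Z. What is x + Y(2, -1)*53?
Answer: 2119/9 ≈ 235.44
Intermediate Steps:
Y(Z, R) = 4 + Z/9 + R*Z/3 (Y(Z, R) = 4 - ((R*(-3))*Z - Z)/9 = 4 - ((-3*R)*Z - Z)/9 = 4 - (-3*R*Z - Z)/9 = 4 - (-Z - 3*R*Z)/9 = 4 + (Z/9 + R*Z/3) = 4 + Z/9 + R*Z/3)
x = 47
x + Y(2, -1)*53 = 47 + (4 + (1/9)*2 + (1/3)*(-1)*2)*53 = 47 + (4 + 2/9 - 2/3)*53 = 47 + (32/9)*53 = 47 + 1696/9 = 2119/9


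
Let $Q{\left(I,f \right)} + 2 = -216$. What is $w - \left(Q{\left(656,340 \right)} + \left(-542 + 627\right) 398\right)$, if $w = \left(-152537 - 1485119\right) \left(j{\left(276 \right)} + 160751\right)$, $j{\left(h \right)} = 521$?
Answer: $-264108092044$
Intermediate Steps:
$Q{\left(I,f \right)} = -218$ ($Q{\left(I,f \right)} = -2 - 216 = -218$)
$w = -264108058432$ ($w = \left(-152537 - 1485119\right) \left(521 + 160751\right) = \left(-1637656\right) 161272 = -264108058432$)
$w - \left(Q{\left(656,340 \right)} + \left(-542 + 627\right) 398\right) = -264108058432 - \left(-218 + \left(-542 + 627\right) 398\right) = -264108058432 - \left(-218 + 85 \cdot 398\right) = -264108058432 - \left(-218 + 33830\right) = -264108058432 - 33612 = -264108092044$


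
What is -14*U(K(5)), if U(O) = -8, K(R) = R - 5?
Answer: 112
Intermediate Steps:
K(R) = -5 + R
-14*U(K(5)) = -14*(-8) = 112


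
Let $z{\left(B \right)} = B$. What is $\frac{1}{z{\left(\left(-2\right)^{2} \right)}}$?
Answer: $\frac{1}{4} \approx 0.25$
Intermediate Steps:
$\frac{1}{z{\left(\left(-2\right)^{2} \right)}} = \frac{1}{\left(-2\right)^{2}} = \frac{1}{4}$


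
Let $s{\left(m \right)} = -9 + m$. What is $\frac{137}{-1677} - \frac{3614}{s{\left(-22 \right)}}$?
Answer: $\frac{6056431}{51987} \approx 116.5$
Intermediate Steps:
$\frac{137}{-1677} - \frac{3614}{s{\left(-22 \right)}} = \frac{137}{-1677} - \frac{3614}{-9 - 22} = 137 \left(- \frac{1}{1677}\right) - \frac{3614}{-31} = - \frac{137}{1677} - - \frac{3614}{31} = - \frac{137}{1677} + \frac{3614}{31} = \frac{6056431}{51987}$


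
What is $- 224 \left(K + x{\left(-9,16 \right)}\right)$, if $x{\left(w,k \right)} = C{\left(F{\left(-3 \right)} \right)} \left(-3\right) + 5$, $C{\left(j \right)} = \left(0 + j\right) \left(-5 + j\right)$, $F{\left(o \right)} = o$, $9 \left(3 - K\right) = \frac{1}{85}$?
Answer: $\frac{10967264}{765} \approx 14336.0$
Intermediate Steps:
$K = \frac{2294}{765}$ ($K = 3 - \frac{1}{9 \cdot 85} = 3 - \frac{1}{765} = \frac{2294}{765} \approx 2.9987$)
$C{\left(j \right)} = j \left(-5 + j\right)$
$x{\left(w,k \right)} = -67$ ($x{\left(w,k \right)} = - 3 \left(-5 - 3\right) \left(-3\right) + 5 = \left(-3\right) \left(-8\right) \left(-3\right) + 5 = 24 \left(-3\right) + 5 = -72 + 5 = -67$)
$- 224 \left(K + x{\left(-9,16 \right)}\right) = - 224 \left(\frac{2294}{765} - 67\right) = \left(-224\right) \left(- \frac{48961}{765}\right) = \frac{10967264}{765}$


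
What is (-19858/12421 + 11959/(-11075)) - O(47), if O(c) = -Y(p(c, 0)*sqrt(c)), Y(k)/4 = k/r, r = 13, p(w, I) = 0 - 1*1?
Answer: -368470089/137562575 - 4*sqrt(47)/13 ≈ -4.7880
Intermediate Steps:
p(w, I) = -1 (p(w, I) = 0 - 1 = -1)
Y(k) = 4*k/13 (Y(k) = 4*(k/13) = 4*k/13)
O(c) = 4*sqrt(c)/13 (O(c) = -4*(-sqrt(c))/13 = -(-4)*sqrt(c)/13 = 4*sqrt(c)/13)
(-19858/12421 + 11959/(-11075)) - O(47) = (-19858/12421 + 11959/(-11075)) - 4*sqrt(47)/13 = (-19858*1/12421 + 11959*(-1/11075)) - 4*sqrt(47)/13 = (-19858/12421 - 11959/11075) - 4*sqrt(47)/13 = -368470089/137562575 - 4*sqrt(47)/13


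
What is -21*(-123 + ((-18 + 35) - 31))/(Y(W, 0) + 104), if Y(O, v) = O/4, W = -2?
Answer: 1918/69 ≈ 27.797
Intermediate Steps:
Y(O, v) = O/4 (Y(O, v) = O*(1/4) = O/4)
-21*(-123 + ((-18 + 35) - 31))/(Y(W, 0) + 104) = -21*(-123 + ((-18 + 35) - 31))/((1/4)*(-2) + 104) = -21*(-123 + (17 - 31))/(-1/2 + 104) = -21*(-123 - 14)/207/2 = -(-2877)*2/207 = -21*(-274/207) = 1918/69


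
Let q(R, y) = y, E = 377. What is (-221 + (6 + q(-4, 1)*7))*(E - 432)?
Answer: 11440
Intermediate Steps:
(-221 + (6 + q(-4, 1)*7))*(E - 432) = (-221 + (6 + 1*7))*(377 - 432) = (-221 + (6 + 7))*(-55) = (-221 + 13)*(-55) = -208*(-55) = 11440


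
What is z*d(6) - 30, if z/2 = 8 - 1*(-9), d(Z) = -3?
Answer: -132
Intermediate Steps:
z = 34 (z = 2*(8 - 1*(-9)) = 2*(8 + 9) = 2*17 = 34)
z*d(6) - 30 = 34*(-3) - 30 = -102 - 30 = -132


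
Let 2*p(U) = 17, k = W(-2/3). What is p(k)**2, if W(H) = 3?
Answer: 289/4 ≈ 72.250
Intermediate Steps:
k = 3
p(U) = 17/2 (p(U) = (1/2)*17 = 17/2)
p(k)**2 = (17/2)**2 = 289/4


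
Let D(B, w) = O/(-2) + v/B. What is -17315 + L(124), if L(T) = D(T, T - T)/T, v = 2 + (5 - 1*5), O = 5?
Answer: -66558937/3844 ≈ -17315.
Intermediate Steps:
v = 2 (v = 2 + (5 - 5) = 2 + 0 = 2)
D(B, w) = -5/2 + 2/B (D(B, w) = 5/(-2) + 2/B = 5*(-1/2) + 2/B = -5/2 + 2/B)
L(T) = (-5/2 + 2/T)/T
-17315 + L(124) = -17315 + (1/2)*(4 - 5*124)/124**2 = -17315 + (1/2)*(1/15376)*(4 - 620) = -17315 + (1/2)*(1/15376)*(-616) = -17315 - 77/3844 = -66558937/3844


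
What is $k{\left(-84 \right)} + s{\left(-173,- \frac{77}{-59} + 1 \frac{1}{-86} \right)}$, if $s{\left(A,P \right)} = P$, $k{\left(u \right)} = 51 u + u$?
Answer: $- \frac{22156669}{5074} \approx -4366.7$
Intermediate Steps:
$k{\left(u \right)} = 52 u$
$k{\left(-84 \right)} + s{\left(-173,- \frac{77}{-59} + 1 \frac{1}{-86} \right)} = 52 \left(-84\right) + \left(- \frac{77}{-59} + 1 \frac{1}{-86}\right) = -4368 + \left(\left(-77\right) \left(- \frac{1}{59}\right) + 1 \left(- \frac{1}{86}\right)\right) = -4368 + \left(\frac{77}{59} - \frac{1}{86}\right) = -4368 + \frac{6563}{5074} = - \frac{22156669}{5074}$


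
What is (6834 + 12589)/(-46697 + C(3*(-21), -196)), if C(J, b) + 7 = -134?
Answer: -19423/46838 ≈ -0.41468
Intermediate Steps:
C(J, b) = -141 (C(J, b) = -7 - 134 = -141)
(6834 + 12589)/(-46697 + C(3*(-21), -196)) = (6834 + 12589)/(-46697 - 141) = 19423/(-46838) = 19423*(-1/46838) = -19423/46838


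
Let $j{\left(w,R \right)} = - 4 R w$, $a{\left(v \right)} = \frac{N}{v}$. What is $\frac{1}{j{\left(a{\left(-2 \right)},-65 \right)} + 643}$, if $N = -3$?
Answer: $\frac{1}{1033} \approx 0.00096805$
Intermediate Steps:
$a{\left(v \right)} = - \frac{3}{v}$
$j{\left(w,R \right)} = - 4 R w$
$\frac{1}{j{\left(a{\left(-2 \right)},-65 \right)} + 643} = \frac{1}{\left(-4\right) \left(-65\right) \left(- \frac{3}{-2}\right) + 643} = \frac{1}{\left(-4\right) \left(-65\right) \left(\left(-3\right) \left(- \frac{1}{2}\right)\right) + 643} = \frac{1}{\left(-4\right) \left(-65\right) \frac{3}{2} + 643} = \frac{1}{390 + 643} = \frac{1}{1033}$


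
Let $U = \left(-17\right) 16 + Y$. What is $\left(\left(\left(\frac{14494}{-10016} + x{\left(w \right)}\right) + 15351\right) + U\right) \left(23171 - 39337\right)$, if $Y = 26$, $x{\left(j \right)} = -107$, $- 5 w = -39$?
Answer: $- \frac{607055423171}{2504} \approx -2.4243 \cdot 10^{8}$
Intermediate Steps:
$w = \frac{39}{5}$ ($w = \left(- \frac{1}{5}\right) \left(-39\right) = \frac{39}{5} \approx 7.8$)
$U = -246$ ($U = \left(-17\right) 16 + 26 = -272 + 26 = -246$)
$\left(\left(\left(\frac{14494}{-10016} + x{\left(w \right)}\right) + 15351\right) + U\right) \left(23171 - 39337\right) = \left(\left(\left(\frac{14494}{-10016} - 107\right) + 15351\right) - 246\right) \left(23171 - 39337\right) = \left(\left(\left(14494 \left(- \frac{1}{10016}\right) - 107\right) + 15351\right) - 246\right) \left(-16166\right) = \left(\left(\left(- \frac{7247}{5008} - 107\right) + 15351\right) - 246\right) \left(-16166\right) = \left(\left(- \frac{543103}{5008} + 15351\right) - 246\right) \left(-16166\right) = \left(\frac{76334705}{5008} - 246\right) \left(-16166\right) = \frac{75102737}{5008} \left(-16166\right) = - \frac{607055423171}{2504}$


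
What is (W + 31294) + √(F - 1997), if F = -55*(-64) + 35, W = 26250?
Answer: 57544 + √1558 ≈ 57584.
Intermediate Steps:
F = 3555 (F = 3520 + 35 = 3555)
(W + 31294) + √(F - 1997) = (26250 + 31294) + √(3555 - 1997) = 57544 + √1558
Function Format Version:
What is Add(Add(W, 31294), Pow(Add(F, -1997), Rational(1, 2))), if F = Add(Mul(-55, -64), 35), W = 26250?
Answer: Add(57544, Pow(1558, Rational(1, 2))) ≈ 57584.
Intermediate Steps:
F = 3555 (F = Add(3520, 35) = 3555)
Add(Add(W, 31294), Pow(Add(F, -1997), Rational(1, 2))) = Add(Add(26250, 31294), Pow(Add(3555, -1997), Rational(1, 2))) = Add(57544, Pow(1558, Rational(1, 2)))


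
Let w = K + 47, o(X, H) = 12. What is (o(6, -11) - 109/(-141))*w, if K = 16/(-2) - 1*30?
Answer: 5403/47 ≈ 114.96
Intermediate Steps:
K = -38 (K = 16*(-½) - 30 = -8 - 30 = -38)
w = 9 (w = -38 + 47 = 9)
(o(6, -11) - 109/(-141))*w = (12 - 109/(-141))*9 = (12 - 109*(-1/141))*9 = (12 + 109/141)*9 = (1801/141)*9 = 5403/47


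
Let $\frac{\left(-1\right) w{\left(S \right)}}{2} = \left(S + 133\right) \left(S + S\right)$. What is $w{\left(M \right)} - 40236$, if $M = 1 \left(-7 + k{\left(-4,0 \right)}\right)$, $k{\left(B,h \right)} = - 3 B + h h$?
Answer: $-42996$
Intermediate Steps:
$k{\left(B,h \right)} = h^{2} - 3 B$ ($k{\left(B,h \right)} = - 3 B + h^{2} = h^{2} - 3 B$)
$M = 5$ ($M = 1 \left(-7 + \left(0^{2} - -12\right)\right) = 1 \left(-7 + \left(0 + 12\right)\right) = 1 \left(-7 + 12\right) = 1 \cdot 5 = 5$)
$w{\left(S \right)} = - 4 S \left(133 + S\right)$ ($w{\left(S \right)} = - 2 \left(S + 133\right) \left(S + S\right) = - 2 \left(133 + S\right) 2 S = - 2 \cdot 2 S \left(133 + S\right) = - 4 S \left(133 + S\right)$)
$w{\left(M \right)} - 40236 = \left(-4\right) 5 \left(133 + 5\right) - 40236 = \left(-4\right) 5 \cdot 138 - 40236 = -2760 - 40236 = -42996$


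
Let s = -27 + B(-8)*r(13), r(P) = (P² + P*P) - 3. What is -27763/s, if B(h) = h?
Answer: 27763/2707 ≈ 10.256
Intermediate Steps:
r(P) = -3 + 2*P² (r(P) = (P² + P²) - 3 = 2*P² - 3 = -3 + 2*P²)
s = -2707 (s = -27 - 8*(-3 + 2*13²) = -27 - 8*(-3 + 2*169) = -27 - 8*(-3 + 338) = -27 - 8*335 = -27 - 2680 = -2707)
-27763/s = -27763/(-2707) = -27763*(-1/2707) = 27763/2707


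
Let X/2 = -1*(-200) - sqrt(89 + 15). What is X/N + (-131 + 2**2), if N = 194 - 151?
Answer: -5061/43 - 4*sqrt(26)/43 ≈ -118.17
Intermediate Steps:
N = 43
X = 400 - 4*sqrt(26) (X = 2*(-1*(-200) - sqrt(89 + 15)) = 2*(200 - sqrt(104)) = 2*(200 - 2*sqrt(26)) = 400 - 4*sqrt(26) ≈ 379.60)
X/N + (-131 + 2**2) = (400 - 4*sqrt(26))/43 + (-131 + 2**2) = (400 - 4*sqrt(26))*(1/43) + (-131 + 4) = (400/43 - 4*sqrt(26)/43) - 127 = -5061/43 - 4*sqrt(26)/43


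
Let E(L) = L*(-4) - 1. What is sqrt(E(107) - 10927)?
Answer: 2*I*sqrt(2839) ≈ 106.56*I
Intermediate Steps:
E(L) = -1 - 4*L (E(L) = -4*L - 1 = -1 - 4*L)
sqrt(E(107) - 10927) = sqrt((-1 - 4*107) - 10927) = sqrt((-1 - 428) - 10927) = sqrt(-429 - 10927) = sqrt(-11356) = 2*I*sqrt(2839)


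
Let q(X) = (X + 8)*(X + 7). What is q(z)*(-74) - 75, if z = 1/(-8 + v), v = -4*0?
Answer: -130605/32 ≈ -4081.4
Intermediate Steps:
v = 0
z = -1/8 (z = 1/(-8 + 0) = 1/(-8) = -1/8 ≈ -0.12500)
q(X) = (7 + X)*(8 + X) (q(X) = (8 + X)*(7 + X) = (7 + X)*(8 + X))
q(z)*(-74) - 75 = (56 + (-1/8)**2 + 15*(-1/8))*(-74) - 75 = (56 + 1/64 - 15/8)*(-74) - 75 = (3465/64)*(-74) - 75 = -128205/32 - 75 = -130605/32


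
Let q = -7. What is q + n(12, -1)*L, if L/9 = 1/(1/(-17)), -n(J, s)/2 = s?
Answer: -313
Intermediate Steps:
n(J, s) = -2*s
L = -153 (L = 9/(1/(-17)) = 9/(-1/17) = 9*(-17) = -153)
q + n(12, -1)*L = -7 - 2*(-1)*(-153) = -7 + 2*(-153) = -7 - 306 = -313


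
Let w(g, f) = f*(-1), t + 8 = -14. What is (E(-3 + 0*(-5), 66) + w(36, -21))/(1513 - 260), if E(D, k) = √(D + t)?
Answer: 3/179 + 5*I/1253 ≈ 0.01676 + 0.0039904*I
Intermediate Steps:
t = -22 (t = -8 - 14 = -22)
w(g, f) = -f
E(D, k) = √(-22 + D) (E(D, k) = √(D - 22) = √(-22 + D))
(E(-3 + 0*(-5), 66) + w(36, -21))/(1513 - 260) = (√(-22 + (-3 + 0*(-5))) - 1*(-21))/(1513 - 260) = (√(-22 + (-3 + 0)) + 21)/1253 = (√(-22 - 3) + 21)*(1/1253) = (√(-25) + 21)*(1/1253) = (5*I + 21)*(1/1253) = (21 + 5*I)*(1/1253) = 3/179 + 5*I/1253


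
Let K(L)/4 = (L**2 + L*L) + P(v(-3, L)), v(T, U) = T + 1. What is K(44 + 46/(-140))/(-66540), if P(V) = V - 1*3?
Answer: -9332999/40755750 ≈ -0.22900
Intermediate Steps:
v(T, U) = 1 + T
P(V) = -3 + V (P(V) = V - 3 = -3 + V)
K(L) = -20 + 8*L**2 (K(L) = 4*((L**2 + L*L) + (-3 + (1 - 3))) = 4*((L**2 + L**2) + (-3 - 2)) = 4*(2*L**2 - 5) = 4*(-5 + 2*L**2) = -20 + 8*L**2)
K(44 + 46/(-140))/(-66540) = (-20 + 8*(44 + 46/(-140))**2)/(-66540) = (-20 + 8*(44 + 46*(-1/140))**2)*(-1/66540) = (-20 + 8*(44 - 23/70)**2)*(-1/66540) = (-20 + 8*(3057/70)**2)*(-1/66540) = (-20 + 8*(9345249/4900))*(-1/66540) = (-20 + 18690498/1225)*(-1/66540) = (18665998/1225)*(-1/66540) = -9332999/40755750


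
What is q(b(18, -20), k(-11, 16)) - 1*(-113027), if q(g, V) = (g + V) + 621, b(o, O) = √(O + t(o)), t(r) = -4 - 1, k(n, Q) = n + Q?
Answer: 113653 + 5*I ≈ 1.1365e+5 + 5.0*I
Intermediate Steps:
k(n, Q) = Q + n
t(r) = -5
b(o, O) = √(-5 + O) (b(o, O) = √(O - 5) = √(-5 + O))
q(g, V) = 621 + V + g (q(g, V) = (V + g) + 621 = 621 + V + g)
q(b(18, -20), k(-11, 16)) - 1*(-113027) = (621 + (16 - 11) + √(-5 - 20)) - 1*(-113027) = (621 + 5 + √(-25)) + 113027 = (621 + 5 + 5*I) + 113027 = (626 + 5*I) + 113027 = 113653 + 5*I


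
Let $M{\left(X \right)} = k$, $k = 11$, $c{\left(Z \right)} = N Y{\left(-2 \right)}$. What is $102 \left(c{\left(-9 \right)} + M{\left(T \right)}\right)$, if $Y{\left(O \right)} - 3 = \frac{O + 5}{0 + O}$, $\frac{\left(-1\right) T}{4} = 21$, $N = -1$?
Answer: $969$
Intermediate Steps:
$T = -84$ ($T = \left(-4\right) 21 = -84$)
$Y{\left(O \right)} = 3 + \frac{5 + O}{O}$ ($Y{\left(O \right)} = 3 + \frac{O + 5}{0 + O} = 3 + \frac{5 + O}{O}$)
$c{\left(Z \right)} = - \frac{3}{2}$ ($c{\left(Z \right)} = - (4 + \frac{5}{-2}) = - (4 + 5 \left(- \frac{1}{2}\right)) = - (4 - \frac{5}{2}) = \left(-1\right) \frac{3}{2} = - \frac{3}{2}$)
$M{\left(X \right)} = 11$
$102 \left(c{\left(-9 \right)} + M{\left(T \right)}\right) = 102 \left(- \frac{3}{2} + 11\right) = 102 \cdot \frac{19}{2} = 969$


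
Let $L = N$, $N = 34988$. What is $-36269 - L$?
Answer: $-71257$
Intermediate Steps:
$L = 34988$
$-36269 - L = -36269 - 34988 = -71257$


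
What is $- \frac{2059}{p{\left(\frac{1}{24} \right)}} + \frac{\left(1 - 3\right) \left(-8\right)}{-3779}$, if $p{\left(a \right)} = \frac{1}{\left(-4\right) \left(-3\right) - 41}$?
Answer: $\frac{225647853}{3779} \approx 59711.0$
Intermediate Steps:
$p{\left(a \right)} = - \frac{1}{29}$ ($p{\left(a \right)} = \frac{1}{12 - 41} = \frac{1}{-29} = - \frac{1}{29}$)
$- \frac{2059}{p{\left(\frac{1}{24} \right)}} + \frac{\left(1 - 3\right) \left(-8\right)}{-3779} = - \frac{2059}{- \frac{1}{29}} + \frac{\left(1 - 3\right) \left(-8\right)}{-3779} = \left(-2059\right) \left(-29\right) + \left(1 + \left(-5 + 2\right)\right) \left(-8\right) \left(- \frac{1}{3779}\right) = 59711 + \left(1 - 3\right) \left(-8\right) \left(- \frac{1}{3779}\right) = 59711 + \left(-2\right) \left(-8\right) \left(- \frac{1}{3779}\right) = 59711 + 16 \left(- \frac{1}{3779}\right) = 59711 - \frac{16}{3779} = \frac{225647853}{3779}$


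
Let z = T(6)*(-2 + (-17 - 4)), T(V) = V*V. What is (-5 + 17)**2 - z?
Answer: 972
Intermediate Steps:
T(V) = V**2
z = -828 (z = 6**2*(-2 + (-17 - 4)) = 36*(-2 - 21) = 36*(-23) = -828)
(-5 + 17)**2 - z = (-5 + 17)**2 - 1*(-828) = 12**2 + 828 = 144 + 828 = 972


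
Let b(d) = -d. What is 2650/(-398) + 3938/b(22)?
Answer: -36946/199 ≈ -185.66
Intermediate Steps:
2650/(-398) + 3938/b(22) = 2650/(-398) + 3938/((-1*22)) = 2650*(-1/398) + 3938/(-22) = -1325/199 + 3938*(-1/22) = -1325/199 - 179 = -36946/199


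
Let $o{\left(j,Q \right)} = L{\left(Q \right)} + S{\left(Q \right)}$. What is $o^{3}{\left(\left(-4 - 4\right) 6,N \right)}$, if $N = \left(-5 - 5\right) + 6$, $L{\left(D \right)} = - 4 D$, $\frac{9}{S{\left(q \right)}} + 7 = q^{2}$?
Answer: $4913$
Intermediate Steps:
$S{\left(q \right)} = \frac{9}{-7 + q^{2}}$
$N = -4$ ($N = \left(-5 - 5\right) + 6 = -10 + 6 = -4$)
$o{\left(j,Q \right)} = - 4 Q + \frac{9}{-7 + Q^{2}}$
$o^{3}{\left(\left(-4 - 4\right) 6,N \right)} = \left(\frac{9 - - 16 \left(-7 + \left(-4\right)^{2}\right)}{-7 + \left(-4\right)^{2}}\right)^{3} = \left(\frac{9 - - 16 \left(-7 + 16\right)}{-7 + 16}\right)^{3} = \left(\frac{9 - \left(-16\right) 9}{9}\right)^{3} = \left(\frac{9 + 144}{9}\right)^{3} = \left(\frac{1}{9} \cdot 153\right)^{3} = 17^{3} = 4913$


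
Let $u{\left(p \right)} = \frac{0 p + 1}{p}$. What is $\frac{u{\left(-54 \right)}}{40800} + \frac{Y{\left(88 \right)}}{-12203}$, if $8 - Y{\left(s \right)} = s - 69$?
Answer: $\frac{24222997}{26885649600} \approx 0.00090096$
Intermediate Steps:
$Y{\left(s \right)} = 77 - s$ ($Y{\left(s \right)} = 8 - \left(s - 69\right) = 8 - \left(-69 + s\right) = 77 - s$)
$u{\left(p \right)} = \frac{1}{p}$ ($u{\left(p \right)} = \frac{0 + 1}{p} = 1 \frac{1}{p} = \frac{1}{p}$)
$\frac{u{\left(-54 \right)}}{40800} + \frac{Y{\left(88 \right)}}{-12203} = \frac{1}{\left(-54\right) 40800} + \frac{77 - 88}{-12203} = \left(- \frac{1}{54}\right) \frac{1}{40800} + \left(77 - 88\right) \left(- \frac{1}{12203}\right) = - \frac{1}{2203200} - - \frac{11}{12203} = - \frac{1}{2203200} + \frac{11}{12203} = \frac{24222997}{26885649600}$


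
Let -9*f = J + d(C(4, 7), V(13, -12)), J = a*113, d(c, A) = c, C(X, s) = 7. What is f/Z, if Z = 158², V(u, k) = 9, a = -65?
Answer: 1223/37446 ≈ 0.032660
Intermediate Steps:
J = -7345 (J = -65*113 = -7345)
f = 2446/3 (f = -(-7345 + 7)/9 = -⅑*(-7338) = 2446/3 ≈ 815.33)
Z = 24964
f/Z = (2446/3)/24964 = (2446/3)*(1/24964) = 1223/37446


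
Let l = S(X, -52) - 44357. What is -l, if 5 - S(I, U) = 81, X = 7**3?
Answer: 44433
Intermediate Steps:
X = 343
S(I, U) = -76 (S(I, U) = 5 - 1*81 = 5 - 81 = -76)
l = -44433 (l = -76 - 44357 = -44433)
-l = -1*(-44433) = 44433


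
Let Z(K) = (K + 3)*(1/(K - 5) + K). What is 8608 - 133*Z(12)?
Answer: -15617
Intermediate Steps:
Z(K) = (3 + K)*(K + 1/(-5 + K)) (Z(K) = (3 + K)*(1/(-5 + K) + K) = (3 + K)*(K + 1/(-5 + K)))
8608 - 133*Z(12) = 8608 - 133*(3 + 12³ - 14*12 - 2*12²)/(-5 + 12) = 8608 - 133*(3 + 1728 - 168 - 2*144)/7 = 8608 - 19*(3 + 1728 - 168 - 288) = 8608 - 19*1275 = 8608 - 133*1275/7 = 8608 - 24225 = -15617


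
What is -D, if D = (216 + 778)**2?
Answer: -988036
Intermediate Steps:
D = 988036 (D = 994**2 = 988036)
-D = -1*988036 = -988036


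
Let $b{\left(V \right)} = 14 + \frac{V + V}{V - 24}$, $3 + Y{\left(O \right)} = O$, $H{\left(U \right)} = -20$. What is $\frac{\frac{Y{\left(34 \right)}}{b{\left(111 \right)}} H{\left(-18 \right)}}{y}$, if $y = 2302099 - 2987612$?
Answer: $\frac{899}{16452312} \approx 5.4643 \cdot 10^{-5}$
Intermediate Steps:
$Y{\left(O \right)} = -3 + O$
$b{\left(V \right)} = 14 + \frac{2 V}{-24 + V}$
$y = -685513$ ($y = 2302099 - 2987612 = -685513$)
$\frac{\frac{Y{\left(34 \right)}}{b{\left(111 \right)}} H{\left(-18 \right)}}{y} = \frac{\frac{-3 + 34}{16 \frac{1}{-24 + 111} \left(-21 + 111\right)} \left(-20\right)}{-685513} = \frac{31}{16 \cdot \frac{1}{87} \cdot 90} \left(-20\right) \left(- \frac{1}{685513}\right) = \frac{31}{\frac{480}{29}} \left(-20\right) \left(- \frac{1}{685513}\right) = 31 \cdot \frac{29}{480} \left(-20\right) \left(- \frac{1}{685513}\right) = \frac{899}{480} \left(-20\right) \left(- \frac{1}{685513}\right) = \left(- \frac{899}{24}\right) \left(- \frac{1}{685513}\right) = \frac{899}{16452312}$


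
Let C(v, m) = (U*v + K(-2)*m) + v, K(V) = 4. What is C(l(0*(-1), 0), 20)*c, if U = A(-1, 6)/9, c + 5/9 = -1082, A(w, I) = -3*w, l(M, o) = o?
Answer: -779440/9 ≈ -86605.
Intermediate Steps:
c = -9743/9 (c = -5/9 - 1082 = -9743/9 ≈ -1082.6)
U = ⅓ (U = -3*(-1)/9 = 3*(⅑) = ⅓ ≈ 0.33333)
C(v, m) = 4*m + 4*v/3 (C(v, m) = (v/3 + 4*m) + v = (4*m + v/3) + v = 4*m + 4*v/3)
C(l(0*(-1), 0), 20)*c = (4*20 + (4/3)*0)*(-9743/9) = (80 + 0)*(-9743/9) = 80*(-9743/9) = -779440/9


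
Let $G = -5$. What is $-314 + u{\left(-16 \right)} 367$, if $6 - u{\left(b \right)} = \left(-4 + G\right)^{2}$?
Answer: $-27839$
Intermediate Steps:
$u{\left(b \right)} = -75$ ($u{\left(b \right)} = 6 - \left(-4 - 5\right)^{2} = 6 - \left(-9\right)^{2} = 6 - 81 = -75$)
$-314 + u{\left(-16 \right)} 367 = -314 - 27525 = -27839$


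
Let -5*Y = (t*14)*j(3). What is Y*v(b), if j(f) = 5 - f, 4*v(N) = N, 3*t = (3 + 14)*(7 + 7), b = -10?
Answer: 3332/3 ≈ 1110.7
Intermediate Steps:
t = 238/3 (t = ((3 + 14)*(7 + 7))/3 = (17*14)/3 = (⅓)*238 = 238/3 ≈ 79.333)
v(N) = N/4
Y = -6664/15 (Y = -(238/3)*14*(5 - 1*3)/5 = -3332*(5 - 3)/15 = -3332*2/15 = -⅕*6664/3 = -6664/15 ≈ -444.27)
Y*v(b) = -1666*(-10)/15 = -6664/15*(-5/2) = 3332/3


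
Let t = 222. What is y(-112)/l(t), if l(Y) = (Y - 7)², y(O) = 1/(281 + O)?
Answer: 1/7812025 ≈ 1.2801e-7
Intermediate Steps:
l(Y) = (-7 + Y)²
y(-112)/l(t) = 1/((281 - 112)*((-7 + 222)²)) = 1/(169*(215²)) = (1/169)/46225 = (1/169)*(1/46225) = 1/7812025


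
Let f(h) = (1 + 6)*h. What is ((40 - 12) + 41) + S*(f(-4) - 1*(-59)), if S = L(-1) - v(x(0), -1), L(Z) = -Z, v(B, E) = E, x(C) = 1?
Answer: 131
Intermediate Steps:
f(h) = 7*h
S = 2 (S = -1*(-1) - 1*(-1) = 1 + 1 = 2)
((40 - 12) + 41) + S*(f(-4) - 1*(-59)) = ((40 - 12) + 41) + 2*(7*(-4) - 1*(-59)) = (28 + 41) + 2*(-28 + 59) = 69 + 2*31 = 69 + 62 = 131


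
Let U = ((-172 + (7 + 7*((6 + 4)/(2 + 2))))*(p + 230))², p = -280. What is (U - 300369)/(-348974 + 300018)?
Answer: -13522564/12239 ≈ -1104.9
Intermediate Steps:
U = 54390625 (U = ((-172 + (7 + 7*((6 + 4)/(2 + 2))))*(-280 + 230))² = ((-172 + (7 + 7*(10/4)))*(-50))² = ((-172 + (7 + 7*(10*(¼))))*(-50))² = ((-172 + (7 + 7*(5/2)))*(-50))² = ((-172 + (7 + 35/2))*(-50))² = ((-172 + 49/2)*(-50))² = (-295/2*(-50))² = 7375² = 54390625)
(U - 300369)/(-348974 + 300018) = (54390625 - 300369)/(-348974 + 300018) = 54090256/(-48956) = 54090256*(-1/48956) = -13522564/12239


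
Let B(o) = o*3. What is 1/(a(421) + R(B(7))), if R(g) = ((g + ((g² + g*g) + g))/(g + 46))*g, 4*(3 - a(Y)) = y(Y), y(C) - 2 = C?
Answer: 268/50079 ≈ 0.0053515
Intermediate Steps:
y(C) = 2 + C
B(o) = 3*o
a(Y) = 5/2 - Y/4 (a(Y) = 3 - (2 + Y)/4 = 3 + (-½ - Y/4) = 5/2 - Y/4)
R(g) = g*(2*g + 2*g²)/(46 + g) (R(g) = ((g + ((g² + g²) + g))/(46 + g))*g = ((g + (2*g² + g))/(46 + g))*g = ((g + (g + 2*g²))/(46 + g))*g = ((2*g + 2*g²)/(46 + g))*g = g*(2*g + 2*g²)/(46 + g))
1/(a(421) + R(B(7))) = 1/((5/2 - ¼*421) + 2*(3*7)²*(1 + 3*7)/(46 + 3*7)) = 1/((5/2 - 421/4) + 2*21²*(1 + 21)/(46 + 21)) = 1/(-411/4 + 2*441*22/67) = 1/(-411/4 + 2*441*(1/67)*22) = 1/(-411/4 + 19404/67) = 1/(50079/268) = 268/50079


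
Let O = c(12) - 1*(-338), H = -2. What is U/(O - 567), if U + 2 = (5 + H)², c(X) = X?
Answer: -1/31 ≈ -0.032258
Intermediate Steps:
U = 7 (U = -2 + (5 - 2)² = -2 + 3² = -2 + 9 = 7)
O = 350 (O = 12 - 1*(-338) = 12 + 338 = 350)
U/(O - 567) = 7/(350 - 567) = 7/(-217) = -1/217*7 = -1/31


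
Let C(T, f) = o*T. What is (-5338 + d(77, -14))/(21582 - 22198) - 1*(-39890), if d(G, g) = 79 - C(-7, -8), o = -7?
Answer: 6144387/154 ≈ 39899.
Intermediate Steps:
C(T, f) = -7*T
d(G, g) = 30 (d(G, g) = 79 - (-7)*(-7) = 79 - 1*49 = 79 - 49 = 30)
(-5338 + d(77, -14))/(21582 - 22198) - 1*(-39890) = (-5338 + 30)/(21582 - 22198) - 1*(-39890) = -5308/(-616) + 39890 = -5308*(-1/616) + 39890 = 1327/154 + 39890 = 6144387/154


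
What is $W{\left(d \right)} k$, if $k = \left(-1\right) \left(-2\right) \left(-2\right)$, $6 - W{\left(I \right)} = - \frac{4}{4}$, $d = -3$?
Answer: $-28$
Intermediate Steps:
$W{\left(I \right)} = 7$ ($W{\left(I \right)} = 6 - - \frac{4}{4} = 6 - \left(-4\right) \frac{1}{4} = 6 - -1 = 6 + 1 = 7$)
$k = -4$ ($k = 2 \left(-2\right) = -4$)
$W{\left(d \right)} k = 7 \left(-4\right) = -28$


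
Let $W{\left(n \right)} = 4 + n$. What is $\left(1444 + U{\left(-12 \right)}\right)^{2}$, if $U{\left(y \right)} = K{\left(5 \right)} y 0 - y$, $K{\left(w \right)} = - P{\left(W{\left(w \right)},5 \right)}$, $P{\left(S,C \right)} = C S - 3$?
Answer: $2119936$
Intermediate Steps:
$P{\left(S,C \right)} = -3 + C S$
$K{\left(w \right)} = -17 - 5 w$ ($K{\left(w \right)} = - (-3 + 5 \left(4 + w\right)) = - (-3 + \left(20 + 5 w\right)) = - (17 + 5 w) = -17 - 5 w$)
$U{\left(y \right)} = - y$ ($U{\left(y \right)} = \left(-17 - 25\right) y 0 - y = - 42 y 0 - y = 0 - y = - y$)
$\left(1444 + U{\left(-12 \right)}\right)^{2} = \left(1444 - -12\right)^{2} = \left(1444 + 12\right)^{2} = 1456^{2} = 2119936$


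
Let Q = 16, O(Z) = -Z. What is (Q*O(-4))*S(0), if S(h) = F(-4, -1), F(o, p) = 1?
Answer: 64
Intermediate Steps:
S(h) = 1
(Q*O(-4))*S(0) = (16*(-1*(-4)))*1 = (16*4)*1 = 64*1 = 64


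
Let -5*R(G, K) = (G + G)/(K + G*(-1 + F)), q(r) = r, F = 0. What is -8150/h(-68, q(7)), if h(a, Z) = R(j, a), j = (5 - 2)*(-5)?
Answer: 215975/3 ≈ 71992.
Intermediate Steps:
j = -15 (j = 3*(-5) = -15)
R(G, K) = -2*G/(5*(K - G)) (R(G, K) = -(G + G)/(5*(K + G*(-1 + 0))) = -2*G/(5*(K + G*(-1))) = -2*G/(5*(K - G)))
h(a, Z) = -6/(-15 - a) (h(a, Z) = (2/5)*(-15)/(-15 - a) = -6/(-15 - a))
-8150/h(-68, q(7)) = -8150/(6/(15 - 68)) = -8150/(6/(-53)) = -8150/(6*(-1/53)) = -8150/(-6/53) = -8150*(-53/6) = 215975/3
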